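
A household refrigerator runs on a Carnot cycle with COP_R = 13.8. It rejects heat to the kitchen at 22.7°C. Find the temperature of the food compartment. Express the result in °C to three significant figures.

2.71 °C

For a Carnot refrigerator COP_R = T_C/(T_H − T_C), so T_C = COP·T_H/(1 + COP).
With T_H = 295.85 K, T_C = 13.8 × 295.85/14.80 = 275.86 K.
Converting, 275.86 K = 2.71°C.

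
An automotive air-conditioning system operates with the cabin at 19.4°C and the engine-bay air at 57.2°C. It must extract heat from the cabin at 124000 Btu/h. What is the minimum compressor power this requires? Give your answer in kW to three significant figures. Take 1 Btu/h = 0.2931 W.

4.70 kW

In absolute terms T_C = 292.55 K and T_H = 330.35 K, so ΔT = 37.80 K.
COP_Carnot = T_C/ΔT = 292.55/37.80 = 7.739.
Ẇ_min = Q̇/COP_Carnot = 124000/7.739 = 16020 Btu/h = 4.696 kW.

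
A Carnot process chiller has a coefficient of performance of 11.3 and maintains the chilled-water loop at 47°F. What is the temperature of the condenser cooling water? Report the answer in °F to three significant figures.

91.8 °F

COP_R = T_C/(T_H − T_C) gives T_H − T_C = T_C/COP.
With T_C = 281.48 K, T_H = 281.48 × (1 + 1/11.3) = 306.39 K.
Converting, 306.39 K = 91.84°F.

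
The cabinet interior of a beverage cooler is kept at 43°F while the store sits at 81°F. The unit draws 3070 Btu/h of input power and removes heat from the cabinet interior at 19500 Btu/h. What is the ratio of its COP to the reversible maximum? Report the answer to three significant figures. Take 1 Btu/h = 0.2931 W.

0.480

COP_actual = Q̇_C/Ẇ = 19500/3070 = 6.352.
In absolute terms T_C = 279.26 K and T_H = 300.37 K, so ΔT = 21.11 K.
COP_Carnot = T_C/ΔT = 279.26/21.11 = 13.23.
η_II = COP_actual/COP_Carnot = 6.352/13.23 = 0.4802.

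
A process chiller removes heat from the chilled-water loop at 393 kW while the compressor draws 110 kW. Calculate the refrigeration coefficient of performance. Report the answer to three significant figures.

3.57

The first law gives Q̇_H = Q̇_C + Ẇ, so the three rates are Q̇_C = 393.0, Q̇_H = 503.0, Ẇ = 110.0 kW.
COP_R = Q̇_C/Ẇ = 393.0/110.0 = 3.573.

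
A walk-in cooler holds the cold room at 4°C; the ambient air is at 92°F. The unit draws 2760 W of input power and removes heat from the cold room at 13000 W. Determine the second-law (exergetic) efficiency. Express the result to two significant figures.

0.50

COP_actual = Q̇_C/Ẇ = 13000/2760 = 4.710.
In absolute terms T_C = 277.15 K and T_H = 306.48 K, so ΔT = 29.33 K.
COP_Carnot = T_C/ΔT = 277.15/29.33 = 9.448.
η_II = COP_actual/COP_Carnot = 4.710/9.448 = 0.4985.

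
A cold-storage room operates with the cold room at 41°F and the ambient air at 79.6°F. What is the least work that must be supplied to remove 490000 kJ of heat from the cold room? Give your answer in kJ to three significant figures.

37800 kJ

In absolute terms T_C = 278.15 K and T_H = 299.59 K, so ΔT = 21.44 K.
The reversible limit is COP_R = T_C/ΔT = 12.97, so W_min = Q_C/COP = Q_C·ΔT/T_C.
W_min = 490000 × 21.44/278.15 = 37780 kJ.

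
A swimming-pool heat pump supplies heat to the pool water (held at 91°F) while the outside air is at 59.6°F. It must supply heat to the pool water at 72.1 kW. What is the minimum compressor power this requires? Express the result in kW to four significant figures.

4.111 kW

In absolute terms T_C = 288.48 K and T_H = 305.93 K, so ΔT = 17.44 K.
COP_Carnot = T_H/ΔT = 305.93/17.44 = 17.54.
Ẇ_min = Q̇/COP_Carnot = 72.10/17.54 = 4.111 kW.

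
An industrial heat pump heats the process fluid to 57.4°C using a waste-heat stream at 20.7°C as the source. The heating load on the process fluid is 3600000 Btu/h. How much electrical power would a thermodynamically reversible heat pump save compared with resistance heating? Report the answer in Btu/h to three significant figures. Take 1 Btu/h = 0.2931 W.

3200000 Btu/h

In absolute terms T_C = 293.85 K and T_H = 330.55 K, so ΔT = 36.70 K.
COP_Carnot = T_H/ΔT = 330.55/36.70 = 9.007.
Resistance heating needs Ẇ_res = Q̇_H = 3600000 Btu/h; the reversible heat pump needs only Ẇ_hp = Q̇_H/COP = 399700 Btu/h.
Saving = 3600000 − 399700 = 3200000 Btu/h.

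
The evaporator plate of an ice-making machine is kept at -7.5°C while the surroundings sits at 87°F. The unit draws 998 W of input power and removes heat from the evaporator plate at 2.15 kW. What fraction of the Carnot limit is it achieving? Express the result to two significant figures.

0.31

Converting, Q̇_C = 2.150 kW = 2150 W, so COP_actual = Q̇_C/Ẇ = 2150/998.0 = 2.154.
In absolute terms T_C = 265.65 K and T_H = 303.71 K, so ΔT = 38.06 K.
COP_Carnot = T_C/ΔT = 265.65/38.06 = 6.981.
η_II = COP_actual/COP_Carnot = 2.154/6.981 = 0.3086.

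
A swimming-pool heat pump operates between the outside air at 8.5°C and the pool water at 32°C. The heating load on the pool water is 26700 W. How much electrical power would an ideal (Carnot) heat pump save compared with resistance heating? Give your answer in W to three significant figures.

In absolute terms T_C = 281.65 K and T_H = 305.15 K, so ΔT = 23.50 K.
COP_Carnot = T_H/ΔT = 305.15/23.50 = 12.99.
Resistance heating needs Ẇ_res = Q̇_H = 26700 W; the reversible heat pump needs only Ẇ_hp = Q̇_H/COP = 2056 W.
Saving = 26700 − 2056 = 24640 W.

24600 W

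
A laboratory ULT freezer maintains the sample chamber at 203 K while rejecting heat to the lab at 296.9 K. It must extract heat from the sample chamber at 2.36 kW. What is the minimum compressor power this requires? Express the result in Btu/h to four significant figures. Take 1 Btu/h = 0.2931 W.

3724 Btu/h

The reservoir spacing is ΔT = 296.9 − 203 = 93.90 K.
COP_Carnot = T_C/ΔT = 203.00/93.90 = 2.162.
Ẇ_min = Q̇/COP_Carnot = 2.360/2.162 = 1.092 kW = 3724 Btu/h.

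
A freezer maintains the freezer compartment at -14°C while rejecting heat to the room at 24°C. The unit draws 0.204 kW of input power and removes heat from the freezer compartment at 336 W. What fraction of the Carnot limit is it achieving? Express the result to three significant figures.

0.242

Converting, Q̇_C = 336.0 W = 0.3360 kW, so COP_actual = Q̇_C/Ẇ = 0.3360/0.2040 = 1.647.
In absolute terms T_C = 259.15 K and T_H = 297.15 K, so ΔT = 38.00 K.
COP_Carnot = T_C/ΔT = 259.15/38.00 = 6.820.
η_II = COP_actual/COP_Carnot = 1.647/6.820 = 0.2415.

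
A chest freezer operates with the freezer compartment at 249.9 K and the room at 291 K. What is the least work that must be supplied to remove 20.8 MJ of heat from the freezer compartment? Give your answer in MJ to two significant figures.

3.4 MJ

The reservoir spacing is ΔT = 291 − 249.9 = 41.10 K.
The reversible limit is COP_R = T_C/ΔT = 6.080, so W_min = Q_C/COP = Q_C·ΔT/T_C.
W_min = 20.80 × 41.10/249.90 = 3.421 MJ.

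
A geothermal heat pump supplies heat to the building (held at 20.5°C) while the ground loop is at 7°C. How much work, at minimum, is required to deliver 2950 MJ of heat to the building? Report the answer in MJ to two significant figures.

140 MJ

In absolute terms T_C = 280.15 K and T_H = 293.65 K, so ΔT = 13.50 K.
The reversible limit is COP_HP = T_H/ΔT = 21.75, so W_min = Q_H/COP = Q_H·ΔT/T_H.
W_min = 2950 × 13.50/293.65 = 135.6 MJ.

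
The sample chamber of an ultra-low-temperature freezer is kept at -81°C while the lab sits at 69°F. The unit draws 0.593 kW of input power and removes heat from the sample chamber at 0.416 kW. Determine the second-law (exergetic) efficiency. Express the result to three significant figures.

COP_actual = Q̇_C/Ẇ = 0.4160/0.5930 = 0.7015.
In absolute terms T_C = 192.15 K and T_H = 293.71 K, so ΔT = 101.6 K.
COP_Carnot = T_C/ΔT = 192.15/101.6 = 1.892.
η_II = COP_actual/COP_Carnot = 0.7015/1.892 = 0.3708.

0.371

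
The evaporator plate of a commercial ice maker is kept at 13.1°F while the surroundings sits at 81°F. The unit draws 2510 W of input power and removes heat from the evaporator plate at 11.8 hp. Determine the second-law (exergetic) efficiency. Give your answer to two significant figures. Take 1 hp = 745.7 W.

0.50

Converting, Q̇_C = 11.80 hp = 8799 W, so COP_actual = Q̇_C/Ẇ = 8799/2510 = 3.506.
In absolute terms T_C = 262.65 K and T_H = 300.37 K, so ΔT = 37.72 K.
COP_Carnot = T_C/ΔT = 262.65/37.72 = 6.963.
η_II = COP_actual/COP_Carnot = 3.506/6.963 = 0.5035.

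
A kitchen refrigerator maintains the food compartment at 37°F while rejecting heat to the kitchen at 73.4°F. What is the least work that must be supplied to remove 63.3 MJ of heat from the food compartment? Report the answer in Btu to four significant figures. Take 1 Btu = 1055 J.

In absolute terms T_C = 275.93 K and T_H = 296.15 K, so ΔT = 20.22 K.
The reversible limit is COP_R = T_C/ΔT = 13.64, so W_min = Q_C/COP = Q_C·ΔT/T_C.
W_min = 63.30 × 20.22/275.93 = 4.639 MJ = 4397 Btu.

4397 Btu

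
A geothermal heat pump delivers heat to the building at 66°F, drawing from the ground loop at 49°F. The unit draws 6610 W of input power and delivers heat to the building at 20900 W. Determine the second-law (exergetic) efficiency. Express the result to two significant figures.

COP_actual = Q̇_H/Ẇ = 20900/6610 = 3.162.
In absolute terms T_C = 282.59 K and T_H = 292.04 K, so ΔT = 9.444 K.
COP_Carnot = T_H/ΔT = 292.04/9.444 = 30.92.
η_II = COP_actual/COP_Carnot = 3.162/30.92 = 0.1023.

0.10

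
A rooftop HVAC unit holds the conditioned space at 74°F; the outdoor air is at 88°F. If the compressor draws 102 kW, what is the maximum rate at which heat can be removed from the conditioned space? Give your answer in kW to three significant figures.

In absolute terms T_C = 296.48 K and T_H = 304.26 K, so ΔT = 7.778 K.
COP_Carnot = T_C/ΔT = 296.48/7.778 = 38.12.
Q̇_max = COP_Carnot × Ẇ = 38.12 × 102.0 kW = 3888 kW.

3890 kW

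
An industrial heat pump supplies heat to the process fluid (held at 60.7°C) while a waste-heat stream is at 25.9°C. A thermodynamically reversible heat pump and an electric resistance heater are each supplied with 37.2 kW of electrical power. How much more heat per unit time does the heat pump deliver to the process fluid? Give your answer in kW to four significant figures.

In absolute terms T_C = 299.05 K and T_H = 333.85 K, so ΔT = 34.80 K.
COP_Carnot = T_H/ΔT = 333.85/34.80 = 9.593.
The heat pump delivers Q̇_H = COP × Ẇ = 356.9 kW; the resistance heater delivers Ẇ = 37.20 kW.
Extra = (COP − 1)·Ẇ = 319.7 kW.

319.7 kW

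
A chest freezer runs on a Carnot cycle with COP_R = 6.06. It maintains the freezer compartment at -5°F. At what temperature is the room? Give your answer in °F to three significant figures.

70.0 °F

COP_R = T_C/(T_H − T_C) gives T_H − T_C = T_C/COP.
With T_C = 252.59 K, T_H = 252.59 × (1 + 1/6.06) = 294.28 K.
Converting, 294.28 K = 70.03°F.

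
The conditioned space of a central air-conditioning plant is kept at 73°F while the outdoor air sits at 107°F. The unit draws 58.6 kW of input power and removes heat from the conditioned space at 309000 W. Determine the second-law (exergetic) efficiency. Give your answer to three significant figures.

0.337

Converting, Q̇_C = 309000 W = 309.0 kW, so COP_actual = Q̇_C/Ẇ = 309.0/58.60 = 5.273.
In absolute terms T_C = 295.93 K and T_H = 314.82 K, so ΔT = 18.89 K.
COP_Carnot = T_C/ΔT = 295.93/18.89 = 15.67.
η_II = COP_actual/COP_Carnot = 5.273/15.67 = 0.3366.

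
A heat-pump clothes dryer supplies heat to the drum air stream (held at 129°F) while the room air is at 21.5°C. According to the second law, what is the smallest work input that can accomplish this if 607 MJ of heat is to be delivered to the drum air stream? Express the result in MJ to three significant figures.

In absolute terms T_C = 294.65 K and T_H = 327.04 K, so ΔT = 32.39 K.
The reversible limit is COP_HP = T_H/ΔT = 10.10, so W_min = Q_H/COP = Q_H·ΔT/T_H.
W_min = 607.0 × 32.39/327.04 = 60.12 MJ.

60.1 MJ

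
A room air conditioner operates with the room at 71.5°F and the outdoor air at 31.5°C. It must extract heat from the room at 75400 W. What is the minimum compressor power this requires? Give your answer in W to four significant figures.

In absolute terms T_C = 295.09 K and T_H = 304.65 K, so ΔT = 9.556 K.
COP_Carnot = T_C/ΔT = 295.09/9.556 = 30.88.
Ẇ_min = Q̇/COP_Carnot = 75400/30.88 = 2442 W.

2442 W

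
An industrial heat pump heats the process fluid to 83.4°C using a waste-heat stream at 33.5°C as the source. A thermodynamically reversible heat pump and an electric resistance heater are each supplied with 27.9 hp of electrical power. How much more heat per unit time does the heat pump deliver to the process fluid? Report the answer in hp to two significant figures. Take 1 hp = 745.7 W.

170 hp

In absolute terms T_C = 306.65 K and T_H = 356.55 K, so ΔT = 49.90 K.
COP_Carnot = T_H/ΔT = 356.55/49.90 = 7.145.
The heat pump delivers Q̇_H = COP × Ẇ = 199.4 hp; the resistance heater delivers Ẇ = 27.90 hp.
Extra = (COP − 1)·Ẇ = 171.5 hp.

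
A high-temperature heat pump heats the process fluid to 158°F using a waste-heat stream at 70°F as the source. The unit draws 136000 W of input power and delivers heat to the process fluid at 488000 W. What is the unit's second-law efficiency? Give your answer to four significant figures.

0.5112

COP_actual = Q̇_H/Ẇ = 488000/136000 = 3.588.
In absolute terms T_C = 294.26 K and T_H = 343.15 K, so ΔT = 48.89 K.
COP_Carnot = T_H/ΔT = 343.15/48.89 = 7.019.
η_II = COP_actual/COP_Carnot = 3.588/7.019 = 0.5112.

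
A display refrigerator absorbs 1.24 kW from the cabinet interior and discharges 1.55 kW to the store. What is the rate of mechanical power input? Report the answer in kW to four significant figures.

For a cyclic device the first law requires Q̇_H = Q̇_C + Ẇ.
Ẇ = Q̇_H − Q̇_C = 0.3100 kW.

0.3100 kW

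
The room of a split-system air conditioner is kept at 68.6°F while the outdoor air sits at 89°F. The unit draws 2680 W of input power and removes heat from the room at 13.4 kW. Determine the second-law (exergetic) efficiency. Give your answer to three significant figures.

Converting, Q̇_C = 13.40 kW = 13400 W, so COP_actual = Q̇_C/Ẇ = 13400/2680 = 5.000.
In absolute terms T_C = 293.48 K and T_H = 304.82 K, so ΔT = 11.33 K.
COP_Carnot = T_C/ΔT = 293.48/11.33 = 25.90.
η_II = COP_actual/COP_Carnot = 5.000/25.90 = 0.1931.

0.193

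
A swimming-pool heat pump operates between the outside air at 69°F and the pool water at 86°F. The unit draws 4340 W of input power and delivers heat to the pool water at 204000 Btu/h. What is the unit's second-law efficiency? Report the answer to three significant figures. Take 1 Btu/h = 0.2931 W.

Converting, Q̇_H = 204000 Btu/h = 59790 W, so COP_actual = Q̇_H/Ẇ = 59790/4340 = 13.78.
In absolute terms T_C = 293.71 K and T_H = 303.15 K, so ΔT = 9.444 K.
COP_Carnot = T_H/ΔT = 303.15/9.444 = 32.10.
η_II = COP_actual/COP_Carnot = 13.78/32.10 = 0.4292.

0.429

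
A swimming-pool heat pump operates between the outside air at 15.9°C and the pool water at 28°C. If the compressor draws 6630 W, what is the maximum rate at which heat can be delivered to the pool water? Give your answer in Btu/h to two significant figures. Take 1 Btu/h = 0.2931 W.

560000 Btu/h

In absolute terms T_C = 289.05 K and T_H = 301.15 K, so ΔT = 12.10 K.
COP_Carnot = T_H/ΔT = 301.15/12.10 = 24.89.
Q̇_max = COP_Carnot × Ẇ = 24.89 × 6630 W = 165000 W = 563000 Btu/h.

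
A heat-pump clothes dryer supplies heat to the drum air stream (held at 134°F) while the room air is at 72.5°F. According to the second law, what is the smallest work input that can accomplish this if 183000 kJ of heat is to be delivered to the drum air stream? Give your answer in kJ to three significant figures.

In absolute terms T_C = 295.65 K and T_H = 329.82 K, so ΔT = 34.17 K.
The reversible limit is COP_HP = T_H/ΔT = 9.653, so W_min = Q_H/COP = Q_H·ΔT/T_H.
W_min = 183000 × 34.17/329.82 = 18960 kJ.

19000 kJ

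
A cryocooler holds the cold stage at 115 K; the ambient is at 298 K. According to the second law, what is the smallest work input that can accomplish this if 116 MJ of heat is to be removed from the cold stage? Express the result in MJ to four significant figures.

184.6 MJ

The reservoir spacing is ΔT = 298 − 115 = 183.0 K.
The reversible limit is COP_R = T_C/ΔT = 0.6284, so W_min = Q_C/COP = Q_C·ΔT/T_C.
W_min = 116.0 × 183.0/115.00 = 184.6 MJ.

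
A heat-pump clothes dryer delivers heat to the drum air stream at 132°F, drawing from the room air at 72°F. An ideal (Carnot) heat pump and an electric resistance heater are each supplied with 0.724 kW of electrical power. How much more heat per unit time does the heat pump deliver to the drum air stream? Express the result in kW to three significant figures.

In absolute terms T_C = 295.37 K and T_H = 328.71 K, so ΔT = 33.33 K.
COP_Carnot = T_H/ΔT = 328.71/33.33 = 9.861.
The heat pump delivers Q̇_H = COP × Ẇ = 7.139 kW; the resistance heater delivers Ẇ = 0.7240 kW.
Extra = (COP − 1)·Ẇ = 6.415 kW.

6.42 kW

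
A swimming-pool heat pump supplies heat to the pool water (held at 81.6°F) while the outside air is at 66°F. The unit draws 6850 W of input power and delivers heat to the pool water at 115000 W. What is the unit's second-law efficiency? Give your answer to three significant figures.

COP_actual = Q̇_H/Ẇ = 115000/6850 = 16.79.
In absolute terms T_C = 292.04 K and T_H = 300.71 K, so ΔT = 8.667 K.
COP_Carnot = T_H/ΔT = 300.71/8.667 = 34.70.
η_II = COP_actual/COP_Carnot = 16.79/34.70 = 0.4839.

0.484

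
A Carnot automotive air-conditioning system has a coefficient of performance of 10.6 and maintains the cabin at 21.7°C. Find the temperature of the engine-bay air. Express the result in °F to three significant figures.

121 °F

COP_R = T_C/(T_H − T_C) gives T_H − T_C = T_C/COP.
With T_C = 294.85 K, T_H = 294.85 × (1 + 1/10.6) = 322.67 K.
Converting, 322.67 K = 121.13°F.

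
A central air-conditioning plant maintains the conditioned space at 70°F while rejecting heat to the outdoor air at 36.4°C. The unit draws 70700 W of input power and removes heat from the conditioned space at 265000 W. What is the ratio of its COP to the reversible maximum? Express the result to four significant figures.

0.1947

COP_actual = Q̇_C/Ẇ = 265000/70700 = 3.748.
In absolute terms T_C = 294.26 K and T_H = 309.55 K, so ΔT = 15.29 K.
COP_Carnot = T_C/ΔT = 294.26/15.29 = 19.25.
η_II = COP_actual/COP_Carnot = 3.748/19.25 = 0.1947.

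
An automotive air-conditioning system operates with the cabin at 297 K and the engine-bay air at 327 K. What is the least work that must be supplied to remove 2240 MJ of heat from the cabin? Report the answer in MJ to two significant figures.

230 MJ

The reservoir spacing is ΔT = 327 − 297 = 30.00 K.
The reversible limit is COP_R = T_C/ΔT = 9.900, so W_min = Q_C/COP = Q_C·ΔT/T_C.
W_min = 2240 × 30.00/297.00 = 226.3 MJ.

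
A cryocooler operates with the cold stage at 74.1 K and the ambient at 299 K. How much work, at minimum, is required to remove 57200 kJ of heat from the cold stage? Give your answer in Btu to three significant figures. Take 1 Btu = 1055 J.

The reservoir spacing is ΔT = 299 − 74.1 = 224.9 K.
The reversible limit is COP_R = T_C/ΔT = 0.3295, so W_min = Q_C/COP = Q_C·ΔT/T_C.
W_min = 57200 × 224.9/74.10 = 173600 kJ = 164600 Btu.

165000 Btu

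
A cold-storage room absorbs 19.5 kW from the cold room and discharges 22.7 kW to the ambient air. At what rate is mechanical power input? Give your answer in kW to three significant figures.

3.20 kW

For a cyclic device the first law requires Q̇_H = Q̇_C + Ẇ.
Ẇ = Q̇_H − Q̇_C = 3.200 kW.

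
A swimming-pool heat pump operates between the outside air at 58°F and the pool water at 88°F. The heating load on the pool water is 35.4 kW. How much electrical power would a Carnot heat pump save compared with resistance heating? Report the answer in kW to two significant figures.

In absolute terms T_C = 287.59 K and T_H = 304.26 K, so ΔT = 16.67 K.
COP_Carnot = T_H/ΔT = 304.26/16.67 = 18.26.
Resistance heating needs Ẇ_res = Q̇_H = 35.40 kW; the reversible heat pump needs only Ẇ_hp = Q̇_H/COP = 1.939 kW.
Saving = 35.40 − 1.939 = 33.46 kW.

33 kW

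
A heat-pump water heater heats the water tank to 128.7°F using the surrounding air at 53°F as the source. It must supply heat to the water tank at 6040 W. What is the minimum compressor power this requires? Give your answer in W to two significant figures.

In absolute terms T_C = 284.82 K and T_H = 326.87 K, so ΔT = 42.06 K.
COP_Carnot = T_H/ΔT = 326.87/42.06 = 7.772.
Ẇ_min = Q̇/COP_Carnot = 6040/7.772 = 777.1 W.

780 W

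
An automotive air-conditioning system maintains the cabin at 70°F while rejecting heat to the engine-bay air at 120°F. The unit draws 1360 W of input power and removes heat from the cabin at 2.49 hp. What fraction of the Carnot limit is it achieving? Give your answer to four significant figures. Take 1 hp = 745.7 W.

0.1289

Converting, Q̇_C = 2.490 hp = 1857 W, so COP_actual = Q̇_C/Ẇ = 1857/1360 = 1.365.
In absolute terms T_C = 294.26 K and T_H = 322.04 K, so ΔT = 27.78 K.
COP_Carnot = T_C/ΔT = 294.26/27.78 = 10.59.
η_II = COP_actual/COP_Carnot = 1.365/10.59 = 0.1289.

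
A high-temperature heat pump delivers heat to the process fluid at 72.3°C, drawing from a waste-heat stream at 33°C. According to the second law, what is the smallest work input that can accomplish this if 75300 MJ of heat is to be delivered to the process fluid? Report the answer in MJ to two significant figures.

In absolute terms T_C = 306.15 K and T_H = 345.45 K, so ΔT = 39.30 K.
The reversible limit is COP_HP = T_H/ΔT = 8.790, so W_min = Q_H/COP = Q_H·ΔT/T_H.
W_min = 75300 × 39.30/345.45 = 8566 MJ.

8600 MJ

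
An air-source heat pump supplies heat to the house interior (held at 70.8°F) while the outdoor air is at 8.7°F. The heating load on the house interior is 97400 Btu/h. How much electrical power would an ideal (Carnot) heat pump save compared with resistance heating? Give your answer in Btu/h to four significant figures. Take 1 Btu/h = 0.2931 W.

86000 Btu/h

In absolute terms T_C = 260.21 K and T_H = 294.71 K, so ΔT = 34.50 K.
COP_Carnot = T_H/ΔT = 294.71/34.50 = 8.542.
Resistance heating needs Ẇ_res = Q̇_H = 97400 Btu/h; the reversible heat pump needs only Ẇ_hp = Q̇_H/COP = 11400 Btu/h.
Saving = 97400 − 11400 = 86000 Btu/h.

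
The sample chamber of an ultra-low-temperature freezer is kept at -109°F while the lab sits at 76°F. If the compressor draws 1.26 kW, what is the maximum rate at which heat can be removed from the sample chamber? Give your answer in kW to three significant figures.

In absolute terms T_C = 194.82 K and T_H = 297.59 K, so ΔT = 102.8 K.
COP_Carnot = T_C/ΔT = 194.82/102.8 = 1.896.
Q̇_max = COP_Carnot × Ẇ = 1.896 × 1.260 kW = 2.388 kW.

2.39 kW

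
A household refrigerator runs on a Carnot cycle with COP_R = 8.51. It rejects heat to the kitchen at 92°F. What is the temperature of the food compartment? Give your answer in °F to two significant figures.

34 °F

For a Carnot refrigerator COP_R = T_C/(T_H − T_C), so T_C = COP·T_H/(1 + COP).
With T_H = 306.48 K, T_C = 8.51 × 306.48/9.510 = 274.26 K.
Converting, 274.26 K = 33.99°F.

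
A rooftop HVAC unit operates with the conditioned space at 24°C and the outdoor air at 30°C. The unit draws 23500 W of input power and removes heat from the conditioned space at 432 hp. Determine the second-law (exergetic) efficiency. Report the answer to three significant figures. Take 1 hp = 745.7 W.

0.277

Converting, Q̇_C = 432.0 hp = 322100 W, so COP_actual = Q̇_C/Ẇ = 322100/23500 = 13.71.
In absolute terms T_C = 297.15 K and T_H = 303.15 K, so ΔT = 6.000 K.
COP_Carnot = T_C/ΔT = 297.15/6.000 = 49.53.
η_II = COP_actual/COP_Carnot = 13.71/49.53 = 0.2768.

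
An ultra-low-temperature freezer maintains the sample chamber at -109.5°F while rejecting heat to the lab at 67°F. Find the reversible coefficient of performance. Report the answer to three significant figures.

In absolute terms T_C = 194.54 K and T_H = 292.59 K, so ΔT = 98.06 K.
For a reversible cycle, COP_Carnot = T_C/ΔT = 194.54/98.06 = 1.984.

1.98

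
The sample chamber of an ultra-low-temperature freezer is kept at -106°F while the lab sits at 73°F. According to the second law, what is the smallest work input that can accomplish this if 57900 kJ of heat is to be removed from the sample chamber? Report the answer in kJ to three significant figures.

29300 kJ

In absolute terms T_C = 196.48 K and T_H = 295.93 K, so ΔT = 99.44 K.
The reversible limit is COP_R = T_C/ΔT = 1.976, so W_min = Q_C/COP = Q_C·ΔT/T_C.
W_min = 57900 × 99.44/196.48 = 29300 kJ.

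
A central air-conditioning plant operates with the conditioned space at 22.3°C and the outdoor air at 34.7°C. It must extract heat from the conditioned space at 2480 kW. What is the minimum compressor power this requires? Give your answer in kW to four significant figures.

104.1 kW

In absolute terms T_C = 295.45 K and T_H = 307.85 K, so ΔT = 12.40 K.
COP_Carnot = T_C/ΔT = 295.45/12.40 = 23.83.
Ẇ_min = Q̇/COP_Carnot = 2480/23.83 = 104.1 kW.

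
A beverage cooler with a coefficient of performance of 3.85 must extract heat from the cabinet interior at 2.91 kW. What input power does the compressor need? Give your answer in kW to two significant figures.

0.76 kW

Ẇ = Q̇_C/COP = 2.910/3.85 = 0.7558 kW.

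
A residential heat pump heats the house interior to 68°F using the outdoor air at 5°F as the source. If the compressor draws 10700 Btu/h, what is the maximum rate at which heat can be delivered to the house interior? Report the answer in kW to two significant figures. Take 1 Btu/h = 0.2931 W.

In absolute terms T_C = 258.15 K and T_H = 293.15 K, so ΔT = 35.00 K.
COP_Carnot = T_H/ΔT = 293.15/35.00 = 8.376.
Q̇_max = COP_Carnot × Ẇ = 8.376 × 10700 Btu/h = 89620 Btu/h = 26.27 kW.

26 kW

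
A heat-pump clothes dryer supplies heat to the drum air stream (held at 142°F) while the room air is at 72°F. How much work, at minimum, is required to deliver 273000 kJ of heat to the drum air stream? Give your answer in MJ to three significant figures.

In absolute terms T_C = 295.37 K and T_H = 334.26 K, so ΔT = 38.89 K.
The reversible limit is COP_HP = T_H/ΔT = 8.595, so W_min = Q_H/COP = Q_H·ΔT/T_H.
W_min = 273000 × 38.89/334.26 = 31760 kJ = 31.76 MJ.

31.8 MJ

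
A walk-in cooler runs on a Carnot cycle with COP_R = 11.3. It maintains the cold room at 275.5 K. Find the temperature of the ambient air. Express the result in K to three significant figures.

300 K

COP_R = T_C/(T_H − T_C) gives T_H − T_C = T_C/COP.
With T_C = 275.50 K, T_H = 275.50 × (1 + 1/11.3) = 299.88 K.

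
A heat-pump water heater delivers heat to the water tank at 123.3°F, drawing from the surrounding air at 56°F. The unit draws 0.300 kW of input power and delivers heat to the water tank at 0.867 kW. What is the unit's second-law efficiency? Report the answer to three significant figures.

COP_actual = Q̇_H/Ẇ = 0.8670/0.3000 = 2.890.
In absolute terms T_C = 286.48 K and T_H = 323.87 K, so ΔT = 37.39 K.
COP_Carnot = T_H/ΔT = 323.87/37.39 = 8.662.
η_II = COP_actual/COP_Carnot = 2.890/8.662 = 0.3336.

0.334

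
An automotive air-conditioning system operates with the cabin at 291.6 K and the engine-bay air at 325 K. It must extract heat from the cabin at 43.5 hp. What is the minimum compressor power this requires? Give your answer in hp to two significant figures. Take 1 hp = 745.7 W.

5.0 hp

The reservoir spacing is ΔT = 325 − 291.6 = 33.40 K.
COP_Carnot = T_C/ΔT = 291.60/33.40 = 8.731.
Ẇ_min = Q̇/COP_Carnot = 43.50/8.731 = 4.983 hp.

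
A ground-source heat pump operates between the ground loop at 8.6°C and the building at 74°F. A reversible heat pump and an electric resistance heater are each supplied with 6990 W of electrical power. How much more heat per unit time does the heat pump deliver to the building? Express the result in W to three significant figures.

134000 W

In absolute terms T_C = 281.75 K and T_H = 296.48 K, so ΔT = 14.73 K.
COP_Carnot = T_H/ΔT = 296.48/14.73 = 20.12.
The heat pump delivers Q̇_H = COP × Ẇ = 140700 W; the resistance heater delivers Ẇ = 6990 W.
Extra = (COP − 1)·Ẇ = 133700 W.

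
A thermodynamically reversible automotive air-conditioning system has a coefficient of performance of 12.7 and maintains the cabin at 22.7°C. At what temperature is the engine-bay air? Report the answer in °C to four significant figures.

46.00 °C

COP_R = T_C/(T_H − T_C) gives T_H − T_C = T_C/COP.
With T_C = 295.85 K, T_H = 295.85 × (1 + 1/12.7) = 319.15 K.
Converting, 319.15 K = 46.00°C.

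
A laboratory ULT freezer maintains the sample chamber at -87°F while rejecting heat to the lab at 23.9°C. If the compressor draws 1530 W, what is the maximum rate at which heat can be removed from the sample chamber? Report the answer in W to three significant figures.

3520 W

In absolute terms T_C = 207.04 K and T_H = 297.05 K, so ΔT = 90.01 K.
COP_Carnot = T_C/ΔT = 207.04/90.01 = 2.300.
Q̇_max = COP_Carnot × Ẇ = 2.300 × 1530 W = 3519 W.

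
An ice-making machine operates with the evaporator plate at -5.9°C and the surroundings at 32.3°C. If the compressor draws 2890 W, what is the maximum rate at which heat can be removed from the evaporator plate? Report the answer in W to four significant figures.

20220 W

In absolute terms T_C = 267.25 K and T_H = 305.45 K, so ΔT = 38.20 K.
COP_Carnot = T_C/ΔT = 267.25/38.20 = 6.996.
Q̇_max = COP_Carnot × Ẇ = 6.996 × 2890 W = 20220 W.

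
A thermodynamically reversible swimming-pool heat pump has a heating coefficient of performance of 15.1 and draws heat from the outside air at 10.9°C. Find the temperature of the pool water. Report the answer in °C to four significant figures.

COP_HP = T_H/(T_H − T_C) rearranges to T_H = COP·T_C/(COP − 1).
With T_C = 284.05 K, T_H = 15.1 × 284.05/14.10 = 304.20 K.
Converting, 304.20 K = 31.05°C.

31.05 °C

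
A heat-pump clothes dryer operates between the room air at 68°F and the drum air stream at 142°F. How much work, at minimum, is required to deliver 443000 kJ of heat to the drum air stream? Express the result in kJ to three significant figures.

In absolute terms T_C = 293.15 K and T_H = 334.26 K, so ΔT = 41.11 K.
The reversible limit is COP_HP = T_H/ΔT = 8.131, so W_min = Q_H/COP = Q_H·ΔT/T_H.
W_min = 443000 × 41.11/334.26 = 54490 kJ.

54500 kJ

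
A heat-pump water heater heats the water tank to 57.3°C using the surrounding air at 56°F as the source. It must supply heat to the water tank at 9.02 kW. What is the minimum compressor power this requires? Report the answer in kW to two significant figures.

1.2 kW

In absolute terms T_C = 286.48 K and T_H = 330.45 K, so ΔT = 43.97 K.
COP_Carnot = T_H/ΔT = 330.45/43.97 = 7.516.
Ẇ_min = Q̇/COP_Carnot = 9.020/7.516 = 1.200 kW.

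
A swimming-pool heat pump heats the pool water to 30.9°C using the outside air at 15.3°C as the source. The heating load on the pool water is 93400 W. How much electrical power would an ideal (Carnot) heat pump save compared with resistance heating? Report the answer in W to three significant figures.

88600 W

In absolute terms T_C = 288.45 K and T_H = 304.05 K, so ΔT = 15.60 K.
COP_Carnot = T_H/ΔT = 304.05/15.60 = 19.49.
Resistance heating needs Ẇ_res = Q̇_H = 93400 W; the reversible heat pump needs only Ẇ_hp = Q̇_H/COP = 4792 W.
Saving = 93400 − 4792 = 88610 W.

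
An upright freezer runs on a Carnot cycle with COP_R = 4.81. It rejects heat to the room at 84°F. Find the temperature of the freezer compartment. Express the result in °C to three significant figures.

-23.1 °C

For a Carnot refrigerator COP_R = T_C/(T_H − T_C), so T_C = COP·T_H/(1 + COP).
With T_H = 302.04 K, T_C = 4.81 × 302.04/5.810 = 250.05 K.
Converting, 250.05 K = -23.10°C.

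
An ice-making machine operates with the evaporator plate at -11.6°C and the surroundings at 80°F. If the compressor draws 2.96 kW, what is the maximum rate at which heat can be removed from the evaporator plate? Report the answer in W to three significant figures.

20200 W

In absolute terms T_C = 261.55 K and T_H = 299.82 K, so ΔT = 38.27 K.
COP_Carnot = T_C/ΔT = 261.55/38.27 = 6.835.
Q̇_max = COP_Carnot × Ẇ = 6.835 × 2.960 kW = 20.23 kW = 20230 W.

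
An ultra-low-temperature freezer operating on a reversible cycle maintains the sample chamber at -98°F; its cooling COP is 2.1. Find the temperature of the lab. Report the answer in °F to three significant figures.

COP_R = T_C/(T_H − T_C) gives T_H − T_C = T_C/COP.
With T_C = 200.93 K, T_H = 200.93 × (1 + 1/2.1) = 296.61 K.
Converting, 296.61 K = 74.22°F.

74.2 °F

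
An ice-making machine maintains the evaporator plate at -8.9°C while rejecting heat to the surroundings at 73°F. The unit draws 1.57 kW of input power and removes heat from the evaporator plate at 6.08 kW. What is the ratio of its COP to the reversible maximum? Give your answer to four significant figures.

0.4642

COP_actual = Q̇_C/Ẇ = 6.080/1.570 = 3.873.
In absolute terms T_C = 264.25 K and T_H = 295.93 K, so ΔT = 31.68 K.
COP_Carnot = T_C/ΔT = 264.25/31.68 = 8.342.
η_II = COP_actual/COP_Carnot = 3.873/8.342 = 0.4642.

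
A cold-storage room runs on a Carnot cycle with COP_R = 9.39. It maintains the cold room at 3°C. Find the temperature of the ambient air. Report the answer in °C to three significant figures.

32.4 °C

COP_R = T_C/(T_H − T_C) gives T_H − T_C = T_C/COP.
With T_C = 276.15 K, T_H = 276.15 × (1 + 1/9.39) = 305.56 K.
Converting, 305.56 K = 32.41°C.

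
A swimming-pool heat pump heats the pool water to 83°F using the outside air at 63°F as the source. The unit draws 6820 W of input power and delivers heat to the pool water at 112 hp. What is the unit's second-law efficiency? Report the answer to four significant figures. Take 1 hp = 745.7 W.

Converting, Q̇_H = 112.0 hp = 83520 W, so COP_actual = Q̇_H/Ẇ = 83520/6820 = 12.25.
In absolute terms T_C = 290.37 K and T_H = 301.48 K, so ΔT = 11.11 K.
COP_Carnot = T_H/ΔT = 301.48/11.11 = 27.13.
η_II = COP_actual/COP_Carnot = 12.25/27.13 = 0.4513.

0.4513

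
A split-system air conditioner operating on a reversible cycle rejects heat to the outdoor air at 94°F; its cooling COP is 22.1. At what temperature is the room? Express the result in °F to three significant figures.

For a Carnot refrigerator COP_R = T_C/(T_H − T_C), so T_C = COP·T_H/(1 + COP).
With T_H = 307.59 K, T_C = 22.1 × 307.59/23.10 = 294.28 K.
Converting, 294.28 K = 70.03°F.

70.0 °F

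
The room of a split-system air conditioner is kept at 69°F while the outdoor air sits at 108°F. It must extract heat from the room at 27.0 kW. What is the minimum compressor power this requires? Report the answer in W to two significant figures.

2000 W

In absolute terms T_C = 293.71 K and T_H = 315.37 K, so ΔT = 21.67 K.
COP_Carnot = T_C/ΔT = 293.71/21.67 = 13.56.
Ẇ_min = Q̇/COP_Carnot = 27.00/13.56 = 1.992 kW = 1992 W.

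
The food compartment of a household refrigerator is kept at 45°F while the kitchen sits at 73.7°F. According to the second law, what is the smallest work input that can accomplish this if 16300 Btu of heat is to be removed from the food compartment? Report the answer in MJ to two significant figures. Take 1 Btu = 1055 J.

0.98 MJ

In absolute terms T_C = 280.37 K and T_H = 296.32 K, so ΔT = 15.94 K.
The reversible limit is COP_R = T_C/ΔT = 17.58, so W_min = Q_C/COP = Q_C·ΔT/T_C.
W_min = 16300 × 15.94/280.37 = 927.0 Btu = 0.9779 MJ.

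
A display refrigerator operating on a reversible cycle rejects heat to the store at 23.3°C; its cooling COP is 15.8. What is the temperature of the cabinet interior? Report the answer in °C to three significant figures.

For a Carnot refrigerator COP_R = T_C/(T_H − T_C), so T_C = COP·T_H/(1 + COP).
With T_H = 296.45 K, T_C = 15.8 × 296.45/16.80 = 278.80 K.
Converting, 278.80 K = 5.65°C.

5.65 °C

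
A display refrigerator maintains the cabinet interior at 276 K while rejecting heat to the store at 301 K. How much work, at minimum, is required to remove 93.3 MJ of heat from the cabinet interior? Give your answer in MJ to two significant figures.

8.5 MJ

The reservoir spacing is ΔT = 301 − 276 = 25.00 K.
The reversible limit is COP_R = T_C/ΔT = 11.04, so W_min = Q_C/COP = Q_C·ΔT/T_C.
W_min = 93.30 × 25.00/276.00 = 8.451 MJ.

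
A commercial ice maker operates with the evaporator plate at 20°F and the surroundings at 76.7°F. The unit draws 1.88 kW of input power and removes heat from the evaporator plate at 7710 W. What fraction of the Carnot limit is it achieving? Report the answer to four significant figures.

Converting, Q̇_C = 7710 W = 7.710 kW, so COP_actual = Q̇_C/Ẇ = 7.710/1.880 = 4.101.
In absolute terms T_C = 266.48 K and T_H = 297.98 K, so ΔT = 31.50 K.
COP_Carnot = T_C/ΔT = 266.48/31.50 = 8.460.
η_II = COP_actual/COP_Carnot = 4.101/8.460 = 0.4848.

0.4848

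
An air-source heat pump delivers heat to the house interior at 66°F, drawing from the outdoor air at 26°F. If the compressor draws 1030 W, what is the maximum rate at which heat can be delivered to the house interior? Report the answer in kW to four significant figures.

13.54 kW

In absolute terms T_C = 269.82 K and T_H = 292.04 K, so ΔT = 22.22 K.
COP_Carnot = T_H/ΔT = 292.04/22.22 = 13.14.
Q̇_max = COP_Carnot × Ẇ = 13.14 × 1030 W = 13540 W = 13.54 kW.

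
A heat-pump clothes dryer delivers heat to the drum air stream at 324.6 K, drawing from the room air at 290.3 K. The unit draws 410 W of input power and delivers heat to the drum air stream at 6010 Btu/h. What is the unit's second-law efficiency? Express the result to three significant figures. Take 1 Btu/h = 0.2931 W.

Converting, Q̇_H = 6010 Btu/h = 1762 W, so COP_actual = Q̇_H/Ẇ = 1762/410.0 = 4.296.
The reservoir spacing is ΔT = 324.6 − 290.3 = 34.30 K.
COP_Carnot = T_H/ΔT = 324.60/34.30 = 9.464.
η_II = COP_actual/COP_Carnot = 4.296/9.464 = 0.4540.

0.454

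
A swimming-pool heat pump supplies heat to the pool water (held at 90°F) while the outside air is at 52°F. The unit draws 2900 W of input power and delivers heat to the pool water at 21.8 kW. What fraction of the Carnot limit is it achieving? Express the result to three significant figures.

0.520

Converting, Q̇_H = 21.80 kW = 21800 W, so COP_actual = Q̇_H/Ẇ = 21800/2900 = 7.517.
In absolute terms T_C = 284.26 K and T_H = 305.37 K, so ΔT = 21.11 K.
COP_Carnot = T_H/ΔT = 305.37/21.11 = 14.47.
η_II = COP_actual/COP_Carnot = 7.517/14.47 = 0.5197.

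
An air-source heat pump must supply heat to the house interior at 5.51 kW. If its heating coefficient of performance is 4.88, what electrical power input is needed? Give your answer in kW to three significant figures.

1.13 kW

Ẇ = Q̇_H/COP_HP = 5.510/4.88 = 1.129 kW.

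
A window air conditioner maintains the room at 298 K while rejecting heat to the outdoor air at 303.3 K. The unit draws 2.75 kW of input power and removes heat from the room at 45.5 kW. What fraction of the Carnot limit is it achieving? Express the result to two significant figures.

0.29

COP_actual = Q̇_C/Ẇ = 45.50/2.750 = 16.55.
The reservoir spacing is ΔT = 303.3 − 298 = 5.300 K.
COP_Carnot = T_C/ΔT = 298.00/5.300 = 56.23.
η_II = COP_actual/COP_Carnot = 16.55/56.23 = 0.2943.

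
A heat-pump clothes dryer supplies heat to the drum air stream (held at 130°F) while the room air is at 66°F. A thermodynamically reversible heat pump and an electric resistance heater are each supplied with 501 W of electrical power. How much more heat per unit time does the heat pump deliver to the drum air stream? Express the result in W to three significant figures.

4120 W

In absolute terms T_C = 292.04 K and T_H = 327.59 K, so ΔT = 35.56 K.
COP_Carnot = T_H/ΔT = 327.59/35.56 = 9.214.
The heat pump delivers Q̇_H = COP × Ẇ = 4616 W; the resistance heater delivers Ẇ = 501.0 W.
Extra = (COP − 1)·Ẇ = 4115 W.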